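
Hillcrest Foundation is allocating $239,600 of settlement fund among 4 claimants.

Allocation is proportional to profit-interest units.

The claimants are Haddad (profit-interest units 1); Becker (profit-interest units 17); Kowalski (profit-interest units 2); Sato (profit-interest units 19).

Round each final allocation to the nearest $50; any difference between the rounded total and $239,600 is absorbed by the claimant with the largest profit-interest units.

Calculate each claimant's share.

Total profit-interest units = 1 + 17 + 2 + 19 = 39.
Unrounded shares: Haddad 6,143.59; Becker 104,441.03; Kowalski 12,287.18; Sato 116,728.21.
After rounding ($50): Haddad $6,150; Becker $104,450; Kowalski $12,300; Sato $116,750. Sum = $239,650.
Difference $239,600 − $239,650 = −$50 applied to largest profit-interest units (Sato): Sato becomes $116,700.

Haddad: $6,150 | Becker: $104,450 | Kowalski: $12,300 | Sato: $116,700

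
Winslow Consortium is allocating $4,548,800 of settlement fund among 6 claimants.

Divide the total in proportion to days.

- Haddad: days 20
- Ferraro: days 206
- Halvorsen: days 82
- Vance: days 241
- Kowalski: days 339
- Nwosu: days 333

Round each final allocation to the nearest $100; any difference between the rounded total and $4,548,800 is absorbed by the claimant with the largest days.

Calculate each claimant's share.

Haddad: $74,500 | Ferraro: $767,400 | Halvorsen: $305,500 | Vance: $897,800 | Kowalski: $1,263,000 | Nwosu: $1,240,600

Combined days = 1,221.
Proportional shares: Haddad 20/1,221 × $4,548,800 = 74,509.42; Ferraro 206/1,221 × $4,548,800 = 767,447.01; Halvorsen 82/1,221 × $4,548,800 = 305,488.62; Vance 241/1,221 × $4,548,800 = 897,838.49; Kowalski 339/1,221 × $4,548,800 = 1,262,934.64; Nwosu 333/1,221 × $4,548,800 = 1,240,581.82.
After rounding ($100): Haddad $74,500; Ferraro $767,400; Halvorsen $305,500; Vance $897,800; Kowalski $1,262,900; Nwosu $1,240,600. Sum = $4,548,700.
Difference $4,548,800 − $4,548,700 = +$100 applied to largest days (Kowalski): Kowalski becomes $1,263,000.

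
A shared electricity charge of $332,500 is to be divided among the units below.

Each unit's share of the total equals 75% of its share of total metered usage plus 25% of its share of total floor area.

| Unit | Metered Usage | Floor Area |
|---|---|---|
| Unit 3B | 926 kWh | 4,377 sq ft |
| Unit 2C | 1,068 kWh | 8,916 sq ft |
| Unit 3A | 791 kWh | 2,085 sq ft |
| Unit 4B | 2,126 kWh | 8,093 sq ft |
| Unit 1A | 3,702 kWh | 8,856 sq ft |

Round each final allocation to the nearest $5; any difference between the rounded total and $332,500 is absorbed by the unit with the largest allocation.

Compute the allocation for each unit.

Unit 3B: $38,065; Unit 2C: $53,850; Unit 3A: $28,265; Unit 4B: $82,365; Unit 1A: $129,955

Metered usage total 8,613; floor area total 32,327.
Combined weights (75% metered usage + 25% floor area): Unit 3B 0.1145; Unit 2C 0.1620; Unit 3A 0.0850; Unit 4B 0.2477; Unit 1A 0.3908.
Pro-rata amounts: Unit 3B 38,065.71; Unit 2C 53,848.58; Unit 3A 28,263.41; Unit 4B 82,364.95; Unit 1A 129,957.36.
After rounding ($5): Unit 3B $38,065; Unit 2C $53,850; Unit 3A $28,265; Unit 4B $82,365; Unit 1A $129,955. Sum = $332,500.
No rounding difference to absorb.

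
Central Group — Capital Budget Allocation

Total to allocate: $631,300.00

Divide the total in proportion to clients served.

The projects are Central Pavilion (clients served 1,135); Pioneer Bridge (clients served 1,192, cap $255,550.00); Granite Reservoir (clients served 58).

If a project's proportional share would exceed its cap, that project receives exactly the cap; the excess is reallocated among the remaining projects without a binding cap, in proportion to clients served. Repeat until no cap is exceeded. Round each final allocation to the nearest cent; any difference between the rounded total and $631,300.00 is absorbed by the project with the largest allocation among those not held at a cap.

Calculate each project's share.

Clients served total: 2,385.
Unconstrained shares: Central Pavilion 300,429.9790; Pioneer Bridge 315,517.6520; Granite Reservoir 15,352.3690.
Capped: Pioneer Bridge ($255,550.00); balance $375,750.00 reallocated over remaining clients served 1,193.
Remaining shares: Central Pavilion 357,482.1878 → $357,482.19; Granite Reservoir 18,267.8122 → $18,267.81.

Central Pavilion: $357,482.19 | Pioneer Bridge: $255,550.00 | Granite Reservoir: $18,267.81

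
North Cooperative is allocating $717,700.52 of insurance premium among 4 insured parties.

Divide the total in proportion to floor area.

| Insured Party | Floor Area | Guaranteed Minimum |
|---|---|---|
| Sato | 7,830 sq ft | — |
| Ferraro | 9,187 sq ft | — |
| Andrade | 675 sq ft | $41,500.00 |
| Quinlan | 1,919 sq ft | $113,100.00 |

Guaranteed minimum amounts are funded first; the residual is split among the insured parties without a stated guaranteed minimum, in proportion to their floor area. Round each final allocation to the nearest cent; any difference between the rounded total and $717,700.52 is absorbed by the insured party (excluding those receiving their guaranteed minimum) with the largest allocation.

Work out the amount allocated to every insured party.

Guaranteed amounts: Andrade $41,500.00; Quinlan $113,100.00. Remaining pool $563,100.52.
Remaining pool split over remaining floor area 17,017: Sato 259,098.3764 → $259,098.38; Ferraro 304,002.1436 → $304,002.14.

Sato: $259,098.38 · Ferraro: $304,002.14 · Andrade: $41,500.00 · Quinlan: $113,100.00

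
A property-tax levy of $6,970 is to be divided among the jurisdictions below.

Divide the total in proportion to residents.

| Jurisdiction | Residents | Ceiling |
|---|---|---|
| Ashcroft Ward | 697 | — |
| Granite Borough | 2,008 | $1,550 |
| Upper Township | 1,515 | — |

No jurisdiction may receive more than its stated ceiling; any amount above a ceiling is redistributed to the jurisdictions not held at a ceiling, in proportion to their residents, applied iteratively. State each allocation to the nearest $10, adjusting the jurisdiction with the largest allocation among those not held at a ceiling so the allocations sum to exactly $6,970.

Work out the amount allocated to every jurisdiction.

Ashcroft Ward: $1,710; Granite Borough: $1,550; Upper Township: $3,710

Total residents = 4,220.
Unconstrained shares: Ashcroft Ward 1,151.21; Granite Borough 3,316.53; Upper Township 2,502.26.
Capped: Granite Borough ($1,550); remaining pool $5,420 reallocated over remaining residents 2,212.
Redistributed shares: Ashcroft Ward 1,707.84 → $1,710; Upper Township 3,712.16 → $3,710.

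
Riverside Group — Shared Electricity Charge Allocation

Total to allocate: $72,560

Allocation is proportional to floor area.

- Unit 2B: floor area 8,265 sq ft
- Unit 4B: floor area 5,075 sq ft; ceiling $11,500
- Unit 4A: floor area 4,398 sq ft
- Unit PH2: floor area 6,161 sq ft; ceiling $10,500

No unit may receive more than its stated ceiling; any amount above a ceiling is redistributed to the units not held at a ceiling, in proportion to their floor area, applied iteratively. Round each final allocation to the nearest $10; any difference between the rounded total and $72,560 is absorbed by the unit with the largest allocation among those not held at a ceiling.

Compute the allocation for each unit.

Unit 2B: $33,000 · Unit 4B: $11,500 · Unit 4A: $17,560 · Unit PH2: $10,500

Floor area total: 23,899.
Proportional shares (ignoring caps): Unit 2B 25,093.45; Unit 4B 15,408.26; Unit 4A 13,352.81; Unit PH2 18,705.48.
Held at cap: Unit 4B ($11,500), Unit PH2 ($10,500); balance $50,560 reallocated over remaining floor area 12,663.
Remaining shares: Unit 2B 32,999.95 → $33,000; Unit 4A 17,560.05 → $17,560.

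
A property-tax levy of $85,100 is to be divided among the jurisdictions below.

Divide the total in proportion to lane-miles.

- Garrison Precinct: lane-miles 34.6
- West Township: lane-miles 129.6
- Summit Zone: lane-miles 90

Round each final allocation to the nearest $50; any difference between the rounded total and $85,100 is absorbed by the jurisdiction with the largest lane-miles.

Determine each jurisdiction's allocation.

Garrison Precinct: $11,600 · West Township: $43,350 · Summit Zone: $30,150

Total lane-miles = 254.2.
Pro-rata amounts: Garrison Precinct 34.6/254.2 × $85,100 = 11,583.24; West Township 129.6/254.2 × $85,100 = 43,386.94; Summit Zone 90/254.2 × $85,100 = 30,129.82.
After rounding ($50): Garrison Precinct $11,600; West Township $43,400; Summit Zone $30,150. Sum = $85,150.
Difference $85,100 − $85,150 = −$50 applied to largest lane-miles (West Township): West Township becomes $43,350.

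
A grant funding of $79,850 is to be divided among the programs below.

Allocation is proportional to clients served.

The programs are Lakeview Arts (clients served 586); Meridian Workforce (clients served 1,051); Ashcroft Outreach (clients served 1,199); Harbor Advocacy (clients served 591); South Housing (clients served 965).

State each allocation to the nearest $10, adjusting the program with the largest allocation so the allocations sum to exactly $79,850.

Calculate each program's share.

Total clients served = 4,392.
Unrounded shares: Lakeview Arts 586/4,392 × $79,850 = 10,653.94; Meridian Workforce 1,051/4,392 × $79,850 = 19,108.00; Ashcroft Outreach 1,199/4,392 × $79,850 = 21,798.76; Harbor Advocacy 591/4,392 × $79,850 = 10,744.84; South Housing 965/4,392 × $79,850 = 17,544.46.
After rounding ($10): Lakeview Arts $10,650; Meridian Workforce $19,110; Ashcroft Outreach $21,800; Harbor Advocacy $10,740; South Housing $17,540. Sum = $79,840.
Difference $79,850 − $79,840 = +$10 applied to largest allocation (Ashcroft Outreach): Ashcroft Outreach becomes $21,810.

Lakeview Arts: $10,650 · Meridian Workforce: $19,110 · Ashcroft Outreach: $21,810 · Harbor Advocacy: $10,740 · South Housing: $17,540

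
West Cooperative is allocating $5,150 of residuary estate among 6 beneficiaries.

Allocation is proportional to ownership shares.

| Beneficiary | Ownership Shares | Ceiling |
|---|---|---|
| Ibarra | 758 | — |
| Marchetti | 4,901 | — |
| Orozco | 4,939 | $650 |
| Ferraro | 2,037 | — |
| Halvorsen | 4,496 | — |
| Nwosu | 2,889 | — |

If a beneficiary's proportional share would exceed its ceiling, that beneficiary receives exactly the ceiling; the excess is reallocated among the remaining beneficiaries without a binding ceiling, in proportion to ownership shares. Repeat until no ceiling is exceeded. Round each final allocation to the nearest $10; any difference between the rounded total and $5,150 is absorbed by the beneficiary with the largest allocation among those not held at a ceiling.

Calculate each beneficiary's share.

Ibarra: $230; Marchetti: $1,460; Orozco: $650; Ferraro: $610; Halvorsen: $1,340; Nwosu: $860

Ownership shares total: 20,020.
Unconstrained shares: Ibarra 194.99; Marchetti 1,260.75; Orozco 1,270.52; Ferraro 524.00; Halvorsen 1,156.56; Nwosu 743.17.
Capped: Orozco ($650); balance $4,500 reallocated over remaining ownership shares 15,081.
Remaining shares: Ibarra 226.18 → $230; Marchetti 1,462.40 → $1,460; Ferraro 607.82 → $610; Halvorsen 1,341.56 → $1,340; Nwosu 862.04 → $860.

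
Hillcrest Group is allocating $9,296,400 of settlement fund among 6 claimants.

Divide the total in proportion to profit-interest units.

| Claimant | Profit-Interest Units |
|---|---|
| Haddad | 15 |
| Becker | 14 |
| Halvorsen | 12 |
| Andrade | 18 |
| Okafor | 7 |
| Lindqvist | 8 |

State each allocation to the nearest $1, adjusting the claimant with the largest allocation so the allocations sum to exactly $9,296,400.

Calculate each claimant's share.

Haddad: $1,884,405; Becker: $1,758,778; Halvorsen: $1,507,524; Andrade: $2,261,288; Okafor: $879,389; Lindqvist: $1,005,016

Sum of profit-interest units: 74.
Raw shares: Haddad 15/74 × $9,296,400 = 1,884,405.41; Becker 14/74 × $9,296,400 = 1,758,778.38; Halvorsen 12/74 × $9,296,400 = 1,507,524.32; Andrade 18/74 × $9,296,400 = 2,261,286.49; Okafor 7/74 × $9,296,400 = 879,389.19; Lindqvist 8/74 × $9,296,400 = 1,005,016.22.
Rounded to nearest $1: Haddad $1,884,405; Becker $1,758,778; Halvorsen $1,507,524; Andrade $2,261,286; Okafor $879,389; Lindqvist $1,005,016. Sum = $9,296,398.
Difference $9,296,400 − $9,296,398 = +$2 applied to largest allocation (Andrade): Andrade becomes $2,261,288.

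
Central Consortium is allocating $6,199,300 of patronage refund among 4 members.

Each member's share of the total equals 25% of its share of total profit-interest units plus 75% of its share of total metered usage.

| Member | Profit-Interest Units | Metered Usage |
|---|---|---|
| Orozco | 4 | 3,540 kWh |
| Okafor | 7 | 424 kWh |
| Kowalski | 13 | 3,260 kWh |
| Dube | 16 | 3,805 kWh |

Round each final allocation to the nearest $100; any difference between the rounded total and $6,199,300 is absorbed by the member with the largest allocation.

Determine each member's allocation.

Orozco: $1,647,300 · Okafor: $450,000 · Kowalski: $1,878,000 · Dube: $2,224,000

Profit-interest units total 40; metered usage total 11,029.
Composite weights (25% profit-interest units + 75% metered usage): Orozco 0.2657; Okafor 0.0726; Kowalski 0.3029; Dube 0.3587.
Pro-rata amounts: Orozco 1,647,333.71; Okafor 449,964.27; Kowalski 1,878,005.26; Dube 2,223,996.77.
Rounded to nearest $100: Orozco $1,647,300; Okafor $450,000; Kowalski $1,878,000; Dube $2,224,000. Sum = $6,199,300.
No rounding difference to absorb.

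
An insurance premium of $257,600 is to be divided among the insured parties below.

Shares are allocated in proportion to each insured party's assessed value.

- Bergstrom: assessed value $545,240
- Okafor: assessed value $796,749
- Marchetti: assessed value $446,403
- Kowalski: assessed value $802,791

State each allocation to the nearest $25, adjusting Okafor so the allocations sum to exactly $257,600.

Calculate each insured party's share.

Bergstrom: $54,200; Okafor: $79,225; Marchetti: $44,375; Kowalski: $79,800

Total assessed value = 2,591,183.
Unrounded shares: Bergstrom 545,240/2,591,183 × $257,600 = 54,204.52; Okafor 796,749/2,591,183 × $257,600 = 79,208.05; Marchetti 446,403/2,591,183 × $257,600 = 44,378.73; Kowalski 802,791/2,591,183 × $257,600 = 79,808.71.
After rounding ($25): Bergstrom $54,200; Okafor $79,200; Marchetti $44,375; Kowalski $79,800. Sum = $257,575.
Difference $257,600 − $257,575 = +$25 applied to Okafor: Okafor becomes $79,225.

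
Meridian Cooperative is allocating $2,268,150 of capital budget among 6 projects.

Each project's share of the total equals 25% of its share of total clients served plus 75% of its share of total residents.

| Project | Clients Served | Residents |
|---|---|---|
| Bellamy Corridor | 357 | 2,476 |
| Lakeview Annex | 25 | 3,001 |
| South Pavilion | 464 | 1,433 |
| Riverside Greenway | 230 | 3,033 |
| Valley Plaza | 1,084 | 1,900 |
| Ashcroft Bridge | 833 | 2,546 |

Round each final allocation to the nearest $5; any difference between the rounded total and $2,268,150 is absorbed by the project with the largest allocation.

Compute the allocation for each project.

Clients served total 2,993; residents total 14,389.
Combined weights (25% clients served + 75% residents): Bellamy Corridor 0.1589; Lakeview Annex 0.1585; South Pavilion 0.1134; Riverside Greenway 0.1773; Valley Plaza 0.1896; Ashcroft Bridge 0.2023.
Proportional shares: Bellamy Corridor 360,355.73; Lakeview Annex 359,523.95; South Pavilion 257,320.65; Riverside Greenway 402,145.28; Valley Plaza 429,992.68; Ashcroft Bridge 458,811.72.
Rounded to nearest $5: Bellamy Corridor $360,355; Lakeview Annex $359,525; South Pavilion $257,320; Riverside Greenway $402,145; Valley Plaza $429,995; Ashcroft Bridge $458,810. Sum = $2,268,150.
Sum already equals the total — no adjustment.

Bellamy Corridor: $360,355; Lakeview Annex: $359,525; South Pavilion: $257,320; Riverside Greenway: $402,145; Valley Plaza: $429,995; Ashcroft Bridge: $458,810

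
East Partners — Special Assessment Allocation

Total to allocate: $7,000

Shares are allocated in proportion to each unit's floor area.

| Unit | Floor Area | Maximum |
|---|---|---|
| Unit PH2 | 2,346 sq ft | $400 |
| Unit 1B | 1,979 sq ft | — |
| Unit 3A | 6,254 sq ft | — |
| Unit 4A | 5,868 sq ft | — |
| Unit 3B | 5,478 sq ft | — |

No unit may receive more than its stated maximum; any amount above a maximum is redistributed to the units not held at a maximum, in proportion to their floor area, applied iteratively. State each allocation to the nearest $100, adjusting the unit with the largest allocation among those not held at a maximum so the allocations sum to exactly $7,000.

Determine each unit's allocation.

Unit PH2: $400 · Unit 1B: $700 · Unit 3A: $2,100 · Unit 4A: $2,000 · Unit 3B: $1,800

Sum of floor area: 21,925.
Proportional shares (ignoring caps): Unit PH2 749.01; Unit 1B 631.84; Unit 3A 1,996.72; Unit 4A 1,873.48; Unit 3B 1,748.96.
Cap binds for Unit PH2 ($400); residual $6,600 reallocated over remaining floor area 19,579.
Redistributed shares: Unit 1B 667.11 → $700; Unit 3A 2,108.20 → $2,100; Unit 4A 1,978.08 → $2,000; Unit 3B 1,846.61 → $1,800.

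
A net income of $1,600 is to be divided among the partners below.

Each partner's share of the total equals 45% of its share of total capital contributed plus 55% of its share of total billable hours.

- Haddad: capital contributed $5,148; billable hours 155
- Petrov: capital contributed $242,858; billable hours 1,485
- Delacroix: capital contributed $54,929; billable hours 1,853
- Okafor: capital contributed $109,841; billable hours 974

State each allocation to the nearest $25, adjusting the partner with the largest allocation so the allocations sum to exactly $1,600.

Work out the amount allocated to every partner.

Totals — capital contributed 412,776, billable hours 4,467.
Composite weights (45% capital contributed + 55% billable hours): Haddad 0.0247; Petrov 0.4476; Delacroix 0.2880; Okafor 0.2397.
Raw shares: Haddad 39.51; Petrov 716.16; Delacroix 460.85; Okafor 383.47.
At nearest $25: Haddad $50; Petrov $725; Delacroix $450; Okafor $375. Sum = $1,600.
Rounded total matches; no reconciliation needed.

Haddad: $50 | Petrov: $725 | Delacroix: $450 | Okafor: $375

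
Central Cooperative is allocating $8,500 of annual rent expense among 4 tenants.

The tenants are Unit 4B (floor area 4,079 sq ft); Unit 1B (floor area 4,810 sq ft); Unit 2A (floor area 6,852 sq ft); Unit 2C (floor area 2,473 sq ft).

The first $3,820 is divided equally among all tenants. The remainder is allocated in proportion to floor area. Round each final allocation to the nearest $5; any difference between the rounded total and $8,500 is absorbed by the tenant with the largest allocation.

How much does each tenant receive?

Unit 4B: $2,005 · Unit 1B: $2,190 · Unit 2A: $2,715 · Unit 2C: $1,590

First tranche $3,820 split equally: $955 each.
Remainder $4,680 by floor area (total 18,214): Unit 4B 1,048.08 → $1,050; Unit 1B 1,235.91 → $1,235; Unit 2A 1,760.59 → $1,760; Unit 2C 635.43 → $635.
Totals: Unit 4B $955 + $1,050 = $2,005; Unit 1B $955 + $1,235 = $2,190; Unit 2A $955 + $1,760 = $2,715; Unit 2C $955 + $635 = $1,590.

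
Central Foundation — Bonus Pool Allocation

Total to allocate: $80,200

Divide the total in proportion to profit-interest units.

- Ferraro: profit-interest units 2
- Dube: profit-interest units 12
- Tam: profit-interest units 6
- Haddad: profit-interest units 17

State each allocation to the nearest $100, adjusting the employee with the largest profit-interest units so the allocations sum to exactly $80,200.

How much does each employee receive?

Combined profit-interest units = 37.
Raw shares: Ferraro 2/37 × $80,200 = 4,335.14; Dube 12/37 × $80,200 = 26,010.81; Tam 6/37 × $80,200 = 13,005.41; Haddad 17/37 × $80,200 = 36,848.65.
After rounding ($100): Ferraro $4,300; Dube $26,000; Tam $13,000; Haddad $36,800. Sum = $80,100.
Difference $80,200 − $80,100 = +$100 applied to largest profit-interest units (Haddad): Haddad becomes $36,900.

Ferraro: $4,300 | Dube: $26,000 | Tam: $13,000 | Haddad: $36,900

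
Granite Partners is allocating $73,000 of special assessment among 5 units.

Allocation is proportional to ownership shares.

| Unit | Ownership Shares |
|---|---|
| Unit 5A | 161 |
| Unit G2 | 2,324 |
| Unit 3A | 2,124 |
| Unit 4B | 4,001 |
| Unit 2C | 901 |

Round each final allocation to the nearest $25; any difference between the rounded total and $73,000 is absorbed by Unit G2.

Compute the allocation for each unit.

Unit 5A: $1,225; Unit G2: $17,850; Unit 3A: $16,300; Unit 4B: $30,700; Unit 2C: $6,925

Ownership shares total: 9,511.
Unrounded shares: Unit 5A 161/9,511 × $73,000 = 1,235.73; Unit G2 2,324/9,511 × $73,000 = 17,837.45; Unit 3A 2,124/9,511 × $73,000 = 16,302.39; Unit 4B 4,001/9,511 × $73,000 = 30,708.97; Unit 2C 901/9,511 × $73,000 = 6,915.47.
At nearest $25: Unit 5A $1,225; Unit G2 $17,825; Unit 3A $16,300; Unit 4B $30,700; Unit 2C $6,925. Sum = $72,975.
Difference $73,000 − $72,975 = +$25 applied to Unit G2: Unit G2 becomes $17,850.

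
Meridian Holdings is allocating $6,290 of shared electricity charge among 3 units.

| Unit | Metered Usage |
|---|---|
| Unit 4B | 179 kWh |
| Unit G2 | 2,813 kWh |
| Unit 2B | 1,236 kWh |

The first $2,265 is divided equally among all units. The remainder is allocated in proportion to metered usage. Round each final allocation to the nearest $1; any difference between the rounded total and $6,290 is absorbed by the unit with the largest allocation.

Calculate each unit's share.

$2,265 shared equally gives $755 per unit.
Remainder $4,025 by metered usage (total 4,228): Unit 4B 170.41 → $170; Unit G2 2,677.94 → $2,678; Unit 2B 1,176.66 → $1,177.
Totals: Unit 4B $755 + $170 = $925; Unit G2 $755 + $2,678 = $3,433; Unit 2B $755 + $1,177 = $1,932.

Unit 4B: $925 · Unit G2: $3,433 · Unit 2B: $1,932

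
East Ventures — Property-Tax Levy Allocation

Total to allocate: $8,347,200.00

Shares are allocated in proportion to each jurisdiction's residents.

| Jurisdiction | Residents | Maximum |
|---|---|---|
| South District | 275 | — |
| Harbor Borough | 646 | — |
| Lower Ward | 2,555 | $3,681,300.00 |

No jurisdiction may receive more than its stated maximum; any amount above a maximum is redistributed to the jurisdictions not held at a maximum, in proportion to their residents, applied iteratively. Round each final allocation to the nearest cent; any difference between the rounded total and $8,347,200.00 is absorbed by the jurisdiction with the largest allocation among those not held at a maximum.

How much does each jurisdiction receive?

South District: $1,393,184.04 · Harbor Borough: $3,272,715.96 · Lower Ward: $3,681,300.00

Sum of residents: 3,476.
Proportional shares (ignoring caps): South District 660,379.7468; Harbor Borough 1,551,292.0598; Lower Ward 6,135,528.1933.
Held at cap: Lower Ward ($3,681,300.00); residual $4,665,900.00 reallocated over remaining residents 921.
Remaining shares: South District 1,393,184.0391 → $1,393,184.04; Harbor Borough 3,272,715.9609 → $3,272,715.96.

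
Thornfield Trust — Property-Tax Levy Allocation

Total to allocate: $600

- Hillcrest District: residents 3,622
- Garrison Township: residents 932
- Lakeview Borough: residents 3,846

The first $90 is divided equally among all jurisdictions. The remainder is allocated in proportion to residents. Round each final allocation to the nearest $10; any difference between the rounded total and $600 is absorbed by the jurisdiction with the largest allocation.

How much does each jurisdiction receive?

$90 shared equally gives $30 per jurisdiction.
Remainder $510 by residents (total 8,400): Hillcrest District 219.91 → $220; Garrison Township 56.59 → $60; Lakeview Borough 233.51 → $230.
Totals: Hillcrest District $30 + $220 = $250; Garrison Township $30 + $60 = $90; Lakeview Borough $30 + $230 = $260.

Hillcrest District: $250 · Garrison Township: $90 · Lakeview Borough: $260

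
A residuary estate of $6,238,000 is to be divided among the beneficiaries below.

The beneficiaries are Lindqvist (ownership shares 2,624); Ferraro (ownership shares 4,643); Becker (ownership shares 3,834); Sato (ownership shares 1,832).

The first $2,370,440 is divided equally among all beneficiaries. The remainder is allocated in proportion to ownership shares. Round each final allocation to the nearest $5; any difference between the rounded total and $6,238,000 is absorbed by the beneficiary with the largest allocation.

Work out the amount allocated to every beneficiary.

$2,370,440 shared equally gives $592,610 per beneficiary.
Remainder $3,867,560 by ownership shares (total 12,933): Lindqvist 784,696.31 → $784,695; Ferraro 1,388,469.89 → $1,388,470; Becker 1,146,541.80 → $1,146,540; Sato 547,852.00 → $547,850.
Rounding difference +$5 on remainder applied to Ferraro.
Totals: Lindqvist $592,610 + $784,695 = $1,377,305; Ferraro $592,610 + $1,388,475 = $1,981,085; Becker $592,610 + $1,146,540 = $1,739,150; Sato $592,610 + $547,850 = $1,140,460.

Lindqvist: $1,377,305 · Ferraro: $1,981,085 · Becker: $1,739,150 · Sato: $1,140,460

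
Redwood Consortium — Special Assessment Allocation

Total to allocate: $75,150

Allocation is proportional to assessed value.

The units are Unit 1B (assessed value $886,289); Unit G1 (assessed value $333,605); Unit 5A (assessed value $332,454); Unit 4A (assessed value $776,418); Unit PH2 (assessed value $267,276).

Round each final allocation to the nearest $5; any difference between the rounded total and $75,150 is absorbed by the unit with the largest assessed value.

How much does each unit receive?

Assessed value total: 2,596,042.
Pro-rata amounts: Unit 1B 886,289/2,596,042 × $75,150 = 25,656.22; Unit G1 333,605/2,596,042 × $75,150 = 9,657.17; Unit 5A 332,454/2,596,042 × $75,150 = 9,623.85; Unit 4A 776,418/2,596,042 × $75,150 = 22,475.68; Unit PH2 267,276/2,596,042 × $75,150 = 7,737.08.
At nearest $5: Unit 1B $25,655; Unit G1 $9,655; Unit 5A $9,625; Unit 4A $22,475; Unit PH2 $7,735. Sum = $75,145.
Difference $75,150 − $75,145 = +$5 applied to largest assessed value (Unit 1B): Unit 1B becomes $25,660.

Unit 1B: $25,660; Unit G1: $9,655; Unit 5A: $9,625; Unit 4A: $22,475; Unit PH2: $7,735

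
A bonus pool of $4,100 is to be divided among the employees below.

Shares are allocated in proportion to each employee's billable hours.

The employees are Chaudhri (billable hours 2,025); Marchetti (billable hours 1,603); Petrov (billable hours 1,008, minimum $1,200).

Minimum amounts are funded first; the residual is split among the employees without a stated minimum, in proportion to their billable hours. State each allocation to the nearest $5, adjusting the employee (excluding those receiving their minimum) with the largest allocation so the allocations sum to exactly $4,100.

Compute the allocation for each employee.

Chaudhri: $1,620 | Marchetti: $1,280 | Petrov: $1,200

Minimums first: Petrov $1,200. Remaining pool $2,900.
Remaining pool split over remaining billable hours 3,628: Chaudhri 1,618.66 → $1,620; Marchetti 1,281.34 → $1,280.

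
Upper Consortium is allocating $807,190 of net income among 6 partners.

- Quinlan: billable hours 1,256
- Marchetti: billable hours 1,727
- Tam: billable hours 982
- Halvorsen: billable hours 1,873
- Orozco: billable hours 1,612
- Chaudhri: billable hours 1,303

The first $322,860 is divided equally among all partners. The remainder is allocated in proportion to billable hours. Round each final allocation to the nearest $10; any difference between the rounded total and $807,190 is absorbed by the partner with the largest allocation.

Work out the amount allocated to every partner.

Equal tier: $322,860 ÷ 6 = $53,810 apiece.
Remainder $484,330 by billable hours (total 8,753): Quinlan 69,498.28 → $69,500; Marchetti 95,560.14 → $95,560; Tam 54,337.03 → $54,340; Halvorsen 103,638.76 → $103,640; Orozco 89,196.84 → $89,200; Chaudhri 72,098.94 → $72,100.
Rounding difference −$10 on remainder applied to Halvorsen.
Totals: Quinlan $53,810 + $69,500 = $123,310; Marchetti $53,810 + $95,560 = $149,370; Tam $53,810 + $54,340 = $108,150; Halvorsen $53,810 + $103,630 = $157,440; Orozco $53,810 + $89,200 = $143,010; Chaudhri $53,810 + $72,100 = $125,910.

Quinlan: $123,310; Marchetti: $149,370; Tam: $108,150; Halvorsen: $157,440; Orozco: $143,010; Chaudhri: $125,910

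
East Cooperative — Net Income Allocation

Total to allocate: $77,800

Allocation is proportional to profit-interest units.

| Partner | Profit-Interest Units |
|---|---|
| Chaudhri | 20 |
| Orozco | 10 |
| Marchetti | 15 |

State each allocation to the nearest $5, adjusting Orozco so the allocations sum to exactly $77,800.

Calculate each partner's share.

Chaudhri: $34,580; Orozco: $17,285; Marchetti: $25,935

Sum of profit-interest units: 45.
Raw shares: Chaudhri 20/45 × $77,800 = 34,577.78; Orozco 10/45 × $77,800 = 17,288.89; Marchetti 15/45 × $77,800 = 25,933.33.
After rounding ($5): Chaudhri $34,580; Orozco $17,290; Marchetti $25,935. Sum = $77,805.
Difference $77,800 − $77,805 = −$5 applied to Orozco: Orozco becomes $17,285.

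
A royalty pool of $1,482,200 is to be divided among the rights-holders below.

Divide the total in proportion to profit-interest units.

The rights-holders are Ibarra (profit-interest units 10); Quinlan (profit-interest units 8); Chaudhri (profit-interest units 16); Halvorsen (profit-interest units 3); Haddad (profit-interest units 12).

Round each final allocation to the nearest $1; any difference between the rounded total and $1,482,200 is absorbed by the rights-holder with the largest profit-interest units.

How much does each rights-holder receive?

Total profit-interest units = 49.
Pro-rata amounts: Ibarra 10/49 × $1,482,200 = 302,489.80; Quinlan 8/49 × $1,482,200 = 241,991.84; Chaudhri 16/49 × $1,482,200 = 483,983.67; Halvorsen 3/49 × $1,482,200 = 90,746.94; Haddad 12/49 × $1,482,200 = 362,987.76.
After rounding ($1): Ibarra $302,490; Quinlan $241,992; Chaudhri $483,984; Halvorsen $90,747; Haddad $362,988. Sum = $1,482,201.
Difference $1,482,200 − $1,482,201 = −$1 applied to largest profit-interest units (Chaudhri): Chaudhri becomes $483,983.

Ibarra: $302,490; Quinlan: $241,992; Chaudhri: $483,983; Halvorsen: $90,747; Haddad: $362,988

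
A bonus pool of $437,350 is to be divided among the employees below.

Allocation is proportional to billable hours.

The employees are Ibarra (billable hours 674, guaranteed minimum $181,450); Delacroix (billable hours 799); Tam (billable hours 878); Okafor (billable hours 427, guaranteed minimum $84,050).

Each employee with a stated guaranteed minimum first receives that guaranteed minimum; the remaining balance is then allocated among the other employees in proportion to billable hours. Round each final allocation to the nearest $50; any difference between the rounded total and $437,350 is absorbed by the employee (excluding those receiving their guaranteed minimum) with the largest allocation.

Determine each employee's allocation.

Fund the minimums — Ibarra $181,450; Okafor $84,050. Residual $171,850.
Residual split over remaining billable hours 1,677: Delacroix 81,877.25 → $81,900; Tam 89,972.75 → $89,950.

Ibarra: $181,450 | Delacroix: $81,900 | Tam: $89,950 | Okafor: $84,050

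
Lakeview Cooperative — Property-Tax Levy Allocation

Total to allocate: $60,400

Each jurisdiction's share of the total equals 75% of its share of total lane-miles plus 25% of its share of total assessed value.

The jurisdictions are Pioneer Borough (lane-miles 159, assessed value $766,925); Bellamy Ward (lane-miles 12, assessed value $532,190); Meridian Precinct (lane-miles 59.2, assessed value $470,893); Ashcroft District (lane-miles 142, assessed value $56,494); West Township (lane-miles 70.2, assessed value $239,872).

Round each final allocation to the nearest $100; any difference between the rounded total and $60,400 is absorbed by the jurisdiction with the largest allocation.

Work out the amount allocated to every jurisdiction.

Lane-miles total 442.4; assessed value total 2,066,374.
Composite weights (75% lane-miles + 25% assessed value): Pioneer Borough 0.3623; Bellamy Ward 0.0847; Meridian Precinct 0.1573; Ashcroft District 0.2476; West Township 0.1480.
Proportional shares: Pioneer Borough 21,885.26; Bellamy Ward 5,117.72; Meridian Precinct 9,502.89; Ashcroft District 14,953.06; West Township 8,941.06.
At nearest $100: Pioneer Borough $21,900; Bellamy Ward $5,100; Meridian Precinct $9,500; Ashcroft District $15,000; West Township $8,900. Sum = $60,400.
Sum already equals the total — no adjustment.

Pioneer Borough: $21,900 · Bellamy Ward: $5,100 · Meridian Precinct: $9,500 · Ashcroft District: $15,000 · West Township: $8,900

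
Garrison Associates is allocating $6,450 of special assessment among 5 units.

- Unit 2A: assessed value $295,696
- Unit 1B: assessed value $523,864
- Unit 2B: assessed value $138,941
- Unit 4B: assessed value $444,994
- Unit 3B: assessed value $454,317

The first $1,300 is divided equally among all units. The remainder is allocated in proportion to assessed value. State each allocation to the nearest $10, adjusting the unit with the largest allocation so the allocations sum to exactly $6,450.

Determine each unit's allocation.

Unit 2A: $1,080 · Unit 1B: $1,710 · Unit 2B: $650 · Unit 4B: $1,490 · Unit 3B: $1,520

First tranche $1,300 split equally: $260 each.
Remainder $5,150 by assessed value (total 1,857,812): Unit 2A 819.69 → $820; Unit 1B 1,452.19 → $1,450; Unit 2B 385.16 → $390; Unit 4B 1,233.56 → $1,230; Unit 3B 1,259.40 → $1,260.
Totals: Unit 2A $260 + $820 = $1,080; Unit 1B $260 + $1,450 = $1,710; Unit 2B $260 + $390 = $650; Unit 4B $260 + $1,230 = $1,490; Unit 3B $260 + $1,260 = $1,520.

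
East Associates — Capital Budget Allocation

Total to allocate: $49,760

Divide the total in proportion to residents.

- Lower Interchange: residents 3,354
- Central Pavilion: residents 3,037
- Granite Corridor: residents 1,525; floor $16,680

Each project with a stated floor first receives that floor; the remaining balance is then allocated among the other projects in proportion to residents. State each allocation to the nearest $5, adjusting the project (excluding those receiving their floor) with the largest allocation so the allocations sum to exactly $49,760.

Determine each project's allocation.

Lower Interchange: $17,360 · Central Pavilion: $15,720 · Granite Corridor: $16,680

Fund the minimums — Granite Corridor $16,680. Residual $33,080.
Residual split over remaining residents 6,391: Lower Interchange 17,360.40 → $17,360; Central Pavilion 15,719.60 → $15,720.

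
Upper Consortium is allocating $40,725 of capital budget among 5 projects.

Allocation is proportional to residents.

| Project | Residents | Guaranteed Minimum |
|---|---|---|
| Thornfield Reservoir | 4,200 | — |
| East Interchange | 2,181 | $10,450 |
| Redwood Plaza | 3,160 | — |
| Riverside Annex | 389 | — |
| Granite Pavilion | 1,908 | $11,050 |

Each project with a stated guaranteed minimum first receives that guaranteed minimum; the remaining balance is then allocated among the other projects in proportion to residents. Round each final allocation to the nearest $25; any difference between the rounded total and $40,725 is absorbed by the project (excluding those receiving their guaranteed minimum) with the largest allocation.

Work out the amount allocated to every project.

Fund the minimums — East Interchange $10,450; Granite Pavilion $11,050. Residual $19,225.
Residual split over remaining residents 7,749: Thornfield Reservoir 10,420.05 → $10,425; Redwood Plaza 7,839.85 → $7,850; Riverside Annex 965.10 → $975.
Rounding difference −$25 applied to Thornfield Reservoir → $10,400.

Thornfield Reservoir: $10,400 | East Interchange: $10,450 | Redwood Plaza: $7,850 | Riverside Annex: $975 | Granite Pavilion: $11,050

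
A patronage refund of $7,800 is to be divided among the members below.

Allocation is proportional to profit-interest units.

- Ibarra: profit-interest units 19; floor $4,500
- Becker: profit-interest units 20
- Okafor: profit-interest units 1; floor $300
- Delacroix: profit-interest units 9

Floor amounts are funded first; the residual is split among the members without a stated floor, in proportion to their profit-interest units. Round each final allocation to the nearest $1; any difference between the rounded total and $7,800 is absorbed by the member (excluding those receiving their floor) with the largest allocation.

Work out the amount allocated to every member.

Ibarra: $4,500 · Becker: $2,069 · Okafor: $300 · Delacroix: $931

Fund the minimums — Ibarra $4,500; Okafor $300. Balance $3,000.
Balance split over remaining profit-interest units 29: Becker 2,068.97 → $2,069; Delacroix 931.03 → $931.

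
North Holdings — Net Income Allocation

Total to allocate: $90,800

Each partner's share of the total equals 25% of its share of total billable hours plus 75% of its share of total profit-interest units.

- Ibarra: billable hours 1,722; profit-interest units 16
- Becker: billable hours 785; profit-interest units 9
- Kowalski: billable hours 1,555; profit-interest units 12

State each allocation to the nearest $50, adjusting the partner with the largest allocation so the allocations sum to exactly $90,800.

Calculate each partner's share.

Ibarra: $39,050; Becker: $20,950; Kowalski: $30,800

Totals — billable hours 4,062, profit-interest units 37.
Blended shares (25% billable hours + 75% profit-interest units): Ibarra 0.4303; Becker 0.2307; Kowalski 0.3389.
Raw shares: Ibarra 39,071.84; Becker 20,951.74; Kowalski 30,776.42.
Rounded to nearest $50: Ibarra $39,050; Becker $20,950; Kowalski $30,800. Sum = $90,800.
Rounded total matches; no reconciliation needed.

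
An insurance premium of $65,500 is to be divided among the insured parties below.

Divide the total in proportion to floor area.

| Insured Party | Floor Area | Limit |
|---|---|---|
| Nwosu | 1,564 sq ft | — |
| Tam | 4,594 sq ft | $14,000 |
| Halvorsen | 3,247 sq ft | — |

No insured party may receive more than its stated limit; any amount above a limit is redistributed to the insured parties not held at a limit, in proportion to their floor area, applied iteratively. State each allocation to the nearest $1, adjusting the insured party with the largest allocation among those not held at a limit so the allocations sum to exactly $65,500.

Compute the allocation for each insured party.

Floor area total: 9,405.
Pro-rata shares before constraints: Nwosu 10,892.29; Tam 31,994.36; Halvorsen 22,613.34.
Capped: Tam ($14,000); residual $51,500 reallocated over remaining floor area 4,811.
Shares after redistribution: Nwosu 16,742.05 → $16,742; Halvorsen 34,757.95 → $34,758.

Nwosu: $16,742 | Tam: $14,000 | Halvorsen: $34,758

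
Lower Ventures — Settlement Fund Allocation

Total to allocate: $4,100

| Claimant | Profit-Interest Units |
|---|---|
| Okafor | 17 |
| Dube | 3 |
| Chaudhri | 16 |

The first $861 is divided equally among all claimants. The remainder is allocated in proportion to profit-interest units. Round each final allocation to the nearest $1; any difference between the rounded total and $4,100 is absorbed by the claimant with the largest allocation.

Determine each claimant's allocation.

Okafor: $1,816 · Dube: $557 · Chaudhri: $1,727

Equal tier: $861 ÷ 3 = $287 apiece.
Remainder $3,239 by profit-interest units (total 36): Okafor 1,529.53 → $1,530; Dube 269.92 → $270; Chaudhri 1,439.56 → $1,440.
Rounding difference −$1 on remainder applied to Okafor.
Totals: Okafor $287 + $1,529 = $1,816; Dube $287 + $270 = $557; Chaudhri $287 + $1,440 = $1,727.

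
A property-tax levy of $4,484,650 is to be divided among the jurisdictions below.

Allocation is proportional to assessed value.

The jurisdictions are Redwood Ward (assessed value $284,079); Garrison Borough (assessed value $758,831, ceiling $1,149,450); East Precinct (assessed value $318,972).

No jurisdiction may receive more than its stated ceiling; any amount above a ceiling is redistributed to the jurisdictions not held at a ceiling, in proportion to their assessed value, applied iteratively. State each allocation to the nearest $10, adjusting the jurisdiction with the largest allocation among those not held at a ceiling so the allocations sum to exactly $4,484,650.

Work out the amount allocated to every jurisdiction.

Redwood Ward: $1,571,110 | Garrison Borough: $1,149,450 | East Precinct: $1,764,090

Combined assessed value = 1,361,882.
Pro-rata shares before constraints: Redwood Ward 935,466.43; Garrison Borough 2,498,815.20; East Precinct 1,050,368.37.
Held at cap: Garrison Borough ($1,149,450); balance $3,335,200 reallocated over remaining assessed value 603,051.
Remaining shares: Redwood Ward 1,571,111.37 → $1,571,110; East Precinct 1,764,088.63 → $1,764,090.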